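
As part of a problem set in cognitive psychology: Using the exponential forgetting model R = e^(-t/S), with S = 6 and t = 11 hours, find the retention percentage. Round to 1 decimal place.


R = e^(-t/S)
-t/S = -11/6 = -1.833333
R = e^(-1.833333) = 0.15988
Percentage = 0.15988 * 100
= 16.0


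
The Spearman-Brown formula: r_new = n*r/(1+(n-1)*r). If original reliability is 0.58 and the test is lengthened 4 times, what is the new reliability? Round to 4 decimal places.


r_new = n*r / (1 + (n-1)*r)
Numerator = 4 * 0.58 = 2.32
Denominator = 1 + 3 * 0.58 = 2.74
r_new = 2.32 / 2.74
= 0.8467


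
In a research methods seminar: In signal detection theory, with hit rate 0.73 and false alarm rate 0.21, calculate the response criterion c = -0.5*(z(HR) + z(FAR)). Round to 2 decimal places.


c = -0.5 * (z(HR) + z(FAR))
z(0.73) = 0.6128
z(0.21) = -0.8064
c = -0.5 * (0.6128 + -0.8064)
= -0.5 * -0.1936
= 0.10


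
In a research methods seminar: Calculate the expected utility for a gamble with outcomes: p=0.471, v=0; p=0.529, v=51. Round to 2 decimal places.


EU = sum(p_i * v_i)
0.471 * 0 = 0.0
0.529 * 51 = 26.979
EU = 0.0 + 26.979
= 26.98


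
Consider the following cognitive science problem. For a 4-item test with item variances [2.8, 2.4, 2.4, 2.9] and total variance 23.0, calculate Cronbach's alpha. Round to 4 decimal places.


alpha = (k/(k-1)) * (1 - sum(s_i^2)/s_total^2)
sum(item variances) = 10.5
k/(k-1) = 4/3 = 1.333333
1 - 10.5/23.0 = 1 - 0.456522 = 0.543478
alpha = 1.333333 * 0.543478
= 0.7246


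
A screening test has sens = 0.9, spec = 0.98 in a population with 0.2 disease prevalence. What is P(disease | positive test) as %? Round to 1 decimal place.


PPV = (sens * prev) / (sens * prev + (1-spec) * (1-prev))
Numerator = 0.9 * 0.2 = 0.18
P(positive and no disease) = (1 - spec) * (1 - prev) = (1 - 0.98) * (1 - 0.2) = 0.016
Denominator = 0.18 + 0.016 = 0.196
PPV = 0.18 / 0.196 = 0.918367
As percentage = 91.8


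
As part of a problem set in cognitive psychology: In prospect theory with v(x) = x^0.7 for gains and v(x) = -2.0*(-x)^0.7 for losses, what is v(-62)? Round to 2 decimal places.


Since x = -62 < 0, use v(x) = -lambda*(-x)^alpha
(-x) = 62
62^0.7 = 17.9752
v(-62) = -2.0 * 17.9752
= -35.95


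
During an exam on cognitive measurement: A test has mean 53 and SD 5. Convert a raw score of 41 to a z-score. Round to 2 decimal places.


z = (X - mu) / sigma
= (41 - 53) / 5
= -12 / 5
= -2.40


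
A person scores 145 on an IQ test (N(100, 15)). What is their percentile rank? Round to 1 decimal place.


z = (IQ - mean) / SD
z = (145 - 100) / 15 = 3.0
Percentile = Phi(3.0) * 100
Phi(3.0) = 0.99865
= 99.9


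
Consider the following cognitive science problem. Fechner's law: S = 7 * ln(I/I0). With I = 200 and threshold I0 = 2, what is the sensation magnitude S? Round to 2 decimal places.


S = 7 * ln(200/2)
I/I0 = 100.0
ln(100.0) = 4.6052
S = 7 * 4.6052
= 32.24


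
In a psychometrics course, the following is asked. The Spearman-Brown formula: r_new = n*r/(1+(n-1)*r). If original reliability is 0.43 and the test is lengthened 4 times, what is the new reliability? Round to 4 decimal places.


r_new = n*r / (1 + (n-1)*r)
Numerator = 4 * 0.43 = 1.72
Denominator = 1 + 3 * 0.43 = 2.29
r_new = 1.72 / 2.29
= 0.7511


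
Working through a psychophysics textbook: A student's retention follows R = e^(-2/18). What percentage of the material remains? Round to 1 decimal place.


R = e^(-t/S)
-t/S = -2/18 = -0.111111
R = e^(-0.111111) = 0.894839
Percentage = 0.894839 * 100
= 89.5


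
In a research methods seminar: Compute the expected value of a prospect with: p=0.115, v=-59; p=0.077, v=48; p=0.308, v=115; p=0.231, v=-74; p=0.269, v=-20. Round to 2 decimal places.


EU = sum(p_i * v_i)
0.115 * -59 = -6.785
0.077 * 48 = 3.696
0.308 * 115 = 35.42
0.231 * -74 = -17.094
0.269 * -20 = -5.38
EU = -6.785 + 3.696 + 35.42 + -17.094 + -5.38
= 9.86


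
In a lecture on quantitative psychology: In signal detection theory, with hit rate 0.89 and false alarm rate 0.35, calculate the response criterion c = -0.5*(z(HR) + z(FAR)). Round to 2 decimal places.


c = -0.5 * (z(HR) + z(FAR))
z(0.89) = 1.2265
z(0.35) = -0.3853
c = -0.5 * (1.2265 + -0.3853)
= -0.5 * 0.8412
= -0.42


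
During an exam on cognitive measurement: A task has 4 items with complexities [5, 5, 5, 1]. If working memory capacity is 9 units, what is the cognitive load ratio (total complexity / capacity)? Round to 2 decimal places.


Total complexity = 5 + 5 + 5 + 1 = 16
Load = total / capacity = 16 / 9
= 1.78


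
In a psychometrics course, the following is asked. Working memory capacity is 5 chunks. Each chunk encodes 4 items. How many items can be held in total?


Total items = chunks * items_per_chunk
= 5 * 4
= 20


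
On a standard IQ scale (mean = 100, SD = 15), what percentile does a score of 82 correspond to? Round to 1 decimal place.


z = (IQ - mean) / SD
z = (82 - 100) / 15 = -1.2
Percentile = Phi(-1.2) * 100
Phi(-1.2) = 0.11507
= 11.5


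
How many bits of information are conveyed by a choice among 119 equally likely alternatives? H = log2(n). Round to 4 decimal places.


H = log2(n)
H = log2(119)
= 6.8948


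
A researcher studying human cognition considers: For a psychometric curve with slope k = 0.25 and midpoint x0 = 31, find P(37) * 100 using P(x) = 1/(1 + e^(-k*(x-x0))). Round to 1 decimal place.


P(x) = 1/(1 + e^(-0.25*(37 - 31)))
Exponent = -0.25 * 6 = -1.5
e^(-1.5) = 0.22313
P = 1/(1 + 0.22313) = 0.817575
Percentage = 81.8


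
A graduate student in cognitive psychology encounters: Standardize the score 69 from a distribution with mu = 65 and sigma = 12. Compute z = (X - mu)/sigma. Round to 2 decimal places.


z = (X - mu) / sigma
= (69 - 65) / 12
= 4 / 12
= 0.33


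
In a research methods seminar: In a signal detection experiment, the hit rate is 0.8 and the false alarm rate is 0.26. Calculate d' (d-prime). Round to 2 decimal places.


d' = z(HR) - z(FAR)
z(0.8) = 0.8416
z(0.26) = -0.6433
d' = 0.8416 - -0.6433
= 1.48


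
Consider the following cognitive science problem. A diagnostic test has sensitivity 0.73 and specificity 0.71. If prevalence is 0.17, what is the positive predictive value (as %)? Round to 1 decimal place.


PPV = (sens * prev) / (sens * prev + (1-spec) * (1-prev))
Numerator = 0.73 * 0.17 = 0.1241
P(positive and no disease) = (1 - spec) * (1 - prev) = (1 - 0.71) * (1 - 0.17) = 0.2407
Denominator = 0.1241 + 0.2407 = 0.3648
PPV = 0.1241 / 0.3648 = 0.340186
As percentage = 34.0


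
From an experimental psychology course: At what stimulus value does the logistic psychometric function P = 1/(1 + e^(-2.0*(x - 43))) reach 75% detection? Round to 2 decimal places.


At P = 0.75: 0.75 = 1/(1 + e^(-k*(x-x0)))
Solving: e^(-k*(x-x0)) = 1/3
x = x0 + ln(3)/k
ln(3) = 1.0986
x = 43 + 1.0986/2.0
= 43 + 0.5493
= 43.55


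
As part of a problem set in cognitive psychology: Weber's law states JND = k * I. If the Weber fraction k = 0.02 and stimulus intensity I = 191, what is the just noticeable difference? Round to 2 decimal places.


JND = k * I
JND = 0.02 * 191
= 3.82


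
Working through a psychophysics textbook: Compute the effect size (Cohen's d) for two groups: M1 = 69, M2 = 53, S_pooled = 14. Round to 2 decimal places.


Cohen's d = (M1 - M2) / S_pooled
= (69 - 53) / 14
= 16 / 14
= 1.14


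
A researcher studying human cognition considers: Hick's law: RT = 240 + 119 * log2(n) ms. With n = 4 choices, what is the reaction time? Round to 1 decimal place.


RT = 240 + 119 * log2(4)
log2(4) = 2.0
RT = 240 + 119 * 2.0
= 240 + 238.0
= 478.0 ms


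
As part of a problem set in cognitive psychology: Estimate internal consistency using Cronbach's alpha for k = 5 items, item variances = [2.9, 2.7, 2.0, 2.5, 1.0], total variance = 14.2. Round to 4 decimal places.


alpha = (k/(k-1)) * (1 - sum(s_i^2)/s_total^2)
sum(item variances) = 11.1
k/(k-1) = 5/4 = 1.25
1 - 11.1/14.2 = 1 - 0.78169 = 0.21831
alpha = 1.25 * 0.21831
= 0.2729


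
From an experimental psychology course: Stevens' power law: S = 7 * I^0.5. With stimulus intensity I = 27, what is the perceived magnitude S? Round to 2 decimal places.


S = 7 * 27^0.5
27^0.5 = 5.1962
S = 7 * 5.1962
= 36.37


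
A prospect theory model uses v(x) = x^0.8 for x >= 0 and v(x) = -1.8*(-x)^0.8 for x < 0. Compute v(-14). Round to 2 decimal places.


Since x = -14 < 0, use v(x) = -lambda*(-x)^alpha
(-x) = 14
14^0.8 = 8.2585
v(-14) = -1.8 * 8.2585
= -14.87


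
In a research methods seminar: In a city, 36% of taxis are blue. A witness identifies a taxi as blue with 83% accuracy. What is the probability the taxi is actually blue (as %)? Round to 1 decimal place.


P(blue | says blue) = P(says blue | blue)*P(blue) / [P(says blue | blue)*P(blue) + P(says blue | not blue)*P(not blue)]
Numerator = 0.83 * 0.36 = 0.2988
False identification = 0.17 * 0.64 = 0.1088
P = 0.2988 / (0.2988 + 0.1088)
= 0.2988 / 0.4076
As percentage = 73.3


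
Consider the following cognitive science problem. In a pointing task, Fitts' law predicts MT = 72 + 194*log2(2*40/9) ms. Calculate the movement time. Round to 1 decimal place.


MT = 72 + 194 * log2(2*40/9)
2D/W = 8.888889
log2(8.888889) = 3.152
MT = 72 + 194 * 3.152
= 683.5 ms


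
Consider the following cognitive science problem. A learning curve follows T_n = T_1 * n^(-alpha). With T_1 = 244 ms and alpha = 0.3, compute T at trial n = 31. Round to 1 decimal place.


T_n = 244 * 31^(-0.3)
31^(-0.3) = 0.356937
T_n = 244 * 0.356937
= 87.1 ms


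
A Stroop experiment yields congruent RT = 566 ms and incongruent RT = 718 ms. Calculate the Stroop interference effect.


Stroop effect = RT(incongruent) - RT(congruent)
= 718 - 566
= 152 ms


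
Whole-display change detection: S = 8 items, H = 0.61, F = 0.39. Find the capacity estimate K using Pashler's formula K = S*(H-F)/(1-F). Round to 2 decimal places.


K = S * (H - F) / (1 - F)
H - F = 0.22
1 - F = 0.61
K = 8 * 0.22 / 0.61
= 2.89


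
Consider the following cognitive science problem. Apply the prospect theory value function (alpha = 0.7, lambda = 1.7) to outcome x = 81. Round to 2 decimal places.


Since x = 81 >= 0, use v(x) = x^0.7
81^0.7 = 21.674
v(81) = 21.67


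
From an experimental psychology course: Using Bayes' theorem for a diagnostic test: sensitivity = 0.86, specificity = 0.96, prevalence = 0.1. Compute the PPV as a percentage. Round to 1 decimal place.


PPV = (sens * prev) / (sens * prev + (1-spec) * (1-prev))
Numerator = 0.86 * 0.1 = 0.086
P(positive and no disease) = (1 - spec) * (1 - prev) = (1 - 0.96) * (1 - 0.1) = 0.036
Denominator = 0.086 + 0.036 = 0.122
PPV = 0.086 / 0.122 = 0.704918
As percentage = 70.5


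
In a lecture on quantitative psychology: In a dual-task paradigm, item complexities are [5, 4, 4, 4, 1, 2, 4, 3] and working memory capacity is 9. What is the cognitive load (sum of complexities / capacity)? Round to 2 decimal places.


Total complexity = 5 + 4 + 4 + 4 + 1 + 2 + 4 + 3 = 27
Load = total / capacity = 27 / 9
= 3.00


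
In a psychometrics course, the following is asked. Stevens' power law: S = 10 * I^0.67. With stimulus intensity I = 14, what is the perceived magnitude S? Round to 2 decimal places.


S = 10 * 14^0.67
14^0.67 = 5.8601
S = 10 * 5.8601
= 58.60


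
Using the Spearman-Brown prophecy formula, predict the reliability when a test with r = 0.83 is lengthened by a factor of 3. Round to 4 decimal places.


r_new = n*r / (1 + (n-1)*r)
Numerator = 3 * 0.83 = 2.49
Denominator = 1 + 2 * 0.83 = 2.66
r_new = 2.49 / 2.66
= 0.9361


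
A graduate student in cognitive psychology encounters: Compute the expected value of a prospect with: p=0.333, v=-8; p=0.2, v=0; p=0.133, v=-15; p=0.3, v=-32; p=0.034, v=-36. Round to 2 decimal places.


EU = sum(p_i * v_i)
0.333 * -8 = -2.664
0.2 * 0 = 0.0
0.133 * -15 = -1.995
0.3 * -32 = -9.6
0.034 * -36 = -1.224
EU = -2.664 + 0.0 + -1.995 + -9.6 + -1.224
= -15.48


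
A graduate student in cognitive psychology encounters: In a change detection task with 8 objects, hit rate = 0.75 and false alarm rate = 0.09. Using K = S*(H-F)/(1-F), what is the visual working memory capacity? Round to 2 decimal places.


K = S * (H - F) / (1 - F)
H - F = 0.66
1 - F = 0.91
K = 8 * 0.66 / 0.91
= 5.80


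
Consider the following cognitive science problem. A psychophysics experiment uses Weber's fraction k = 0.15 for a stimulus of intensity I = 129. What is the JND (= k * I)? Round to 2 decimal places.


JND = k * I
JND = 0.15 * 129
= 19.35


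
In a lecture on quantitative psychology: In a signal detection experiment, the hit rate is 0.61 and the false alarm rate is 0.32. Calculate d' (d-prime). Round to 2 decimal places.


d' = z(HR) - z(FAR)
z(0.61) = 0.2793
z(0.32) = -0.4677
d' = 0.2793 - -0.4677
= 0.75


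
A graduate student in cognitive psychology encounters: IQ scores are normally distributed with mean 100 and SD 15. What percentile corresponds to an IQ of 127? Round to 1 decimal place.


z = (IQ - mean) / SD
z = (127 - 100) / 15 = 1.8
Percentile = Phi(1.8) * 100
Phi(1.8) = 0.96407
= 96.4


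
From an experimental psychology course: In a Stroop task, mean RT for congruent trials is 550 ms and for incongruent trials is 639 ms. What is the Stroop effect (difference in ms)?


Stroop effect = RT(incongruent) - RT(congruent)
= 639 - 550
= 89 ms


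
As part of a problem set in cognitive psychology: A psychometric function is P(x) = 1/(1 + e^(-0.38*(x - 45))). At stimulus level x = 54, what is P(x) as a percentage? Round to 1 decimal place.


P(x) = 1/(1 + e^(-0.38*(54 - 45)))
Exponent = -0.38 * 9 = -3.42
e^(-3.42) = 0.032712
P = 1/(1 + 0.032712) = 0.968324
Percentage = 96.8


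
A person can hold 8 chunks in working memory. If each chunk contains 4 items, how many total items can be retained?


Total items = chunks * items_per_chunk
= 8 * 4
= 32


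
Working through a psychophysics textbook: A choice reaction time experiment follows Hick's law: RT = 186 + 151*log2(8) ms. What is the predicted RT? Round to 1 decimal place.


RT = 186 + 151 * log2(8)
log2(8) = 3.0
RT = 186 + 151 * 3.0
= 186 + 453.0
= 639.0 ms


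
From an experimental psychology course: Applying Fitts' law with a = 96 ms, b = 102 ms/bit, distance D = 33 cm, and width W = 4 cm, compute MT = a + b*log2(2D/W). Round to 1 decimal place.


MT = 96 + 102 * log2(2*33/4)
2D/W = 16.5
log2(16.5) = 4.0444
MT = 96 + 102 * 4.0444
= 508.5 ms


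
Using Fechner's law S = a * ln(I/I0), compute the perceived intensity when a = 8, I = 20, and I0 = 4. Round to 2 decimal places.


S = 8 * ln(20/4)
I/I0 = 5.0
ln(5.0) = 1.6094
S = 8 * 1.6094
= 12.88


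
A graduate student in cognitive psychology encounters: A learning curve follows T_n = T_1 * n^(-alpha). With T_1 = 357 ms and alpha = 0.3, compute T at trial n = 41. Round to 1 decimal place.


T_n = 357 * 41^(-0.3)
41^(-0.3) = 0.32822
T_n = 357 * 0.32822
= 117.2 ms


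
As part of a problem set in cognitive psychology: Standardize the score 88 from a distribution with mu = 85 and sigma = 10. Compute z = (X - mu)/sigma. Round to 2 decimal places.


z = (X - mu) / sigma
= (88 - 85) / 10
= 3 / 10
= 0.30


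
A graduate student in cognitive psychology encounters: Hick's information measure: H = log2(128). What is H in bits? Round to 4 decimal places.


H = log2(n)
H = log2(128)
= 7.0000


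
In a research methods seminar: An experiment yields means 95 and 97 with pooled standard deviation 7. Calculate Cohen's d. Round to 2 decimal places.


Cohen's d = (M1 - M2) / S_pooled
= (95 - 97) / 7
= -2 / 7
= -0.29


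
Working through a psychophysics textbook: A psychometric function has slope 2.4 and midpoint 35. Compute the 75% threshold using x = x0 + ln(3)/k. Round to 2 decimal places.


At P = 0.75: 0.75 = 1/(1 + e^(-k*(x-x0)))
Solving: e^(-k*(x-x0)) = 1/3
x = x0 + ln(3)/k
ln(3) = 1.0986
x = 35 + 1.0986/2.4
= 35 + 0.4578
= 35.46


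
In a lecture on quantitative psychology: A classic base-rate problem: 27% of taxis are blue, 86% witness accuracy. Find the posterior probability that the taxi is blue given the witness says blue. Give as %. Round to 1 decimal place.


P(blue | says blue) = P(says blue | blue)*P(blue) / [P(says blue | blue)*P(blue) + P(says blue | not blue)*P(not blue)]
Numerator = 0.86 * 0.27 = 0.2322
False identification = 0.14 * 0.73 = 0.1022
P = 0.2322 / (0.2322 + 0.1022)
= 0.2322 / 0.3344
As percentage = 69.4


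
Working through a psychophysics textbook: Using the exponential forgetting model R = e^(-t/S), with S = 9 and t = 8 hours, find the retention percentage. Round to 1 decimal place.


R = e^(-t/S)
-t/S = -8/9 = -0.888889
R = e^(-0.888889) = 0.411112
Percentage = 0.411112 * 100
= 41.1


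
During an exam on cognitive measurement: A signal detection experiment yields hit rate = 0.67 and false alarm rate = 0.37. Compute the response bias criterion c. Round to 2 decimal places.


c = -0.5 * (z(HR) + z(FAR))
z(0.67) = 0.4399
z(0.37) = -0.3319
c = -0.5 * (0.4399 + -0.3319)
= -0.5 * 0.108
= -0.05


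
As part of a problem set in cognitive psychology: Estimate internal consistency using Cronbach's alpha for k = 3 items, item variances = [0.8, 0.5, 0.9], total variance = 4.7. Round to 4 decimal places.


alpha = (k/(k-1)) * (1 - sum(s_i^2)/s_total^2)
sum(item variances) = 2.2
k/(k-1) = 3/2 = 1.5
1 - 2.2/4.7 = 1 - 0.468085 = 0.531915
alpha = 1.5 * 0.531915
= 0.7979


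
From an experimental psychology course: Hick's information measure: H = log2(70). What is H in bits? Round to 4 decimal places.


H = log2(n)
H = log2(70)
= 6.1293


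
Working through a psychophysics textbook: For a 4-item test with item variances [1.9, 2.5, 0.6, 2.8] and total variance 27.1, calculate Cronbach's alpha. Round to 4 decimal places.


alpha = (k/(k-1)) * (1 - sum(s_i^2)/s_total^2)
sum(item variances) = 7.8
k/(k-1) = 4/3 = 1.333333
1 - 7.8/27.1 = 1 - 0.287823 = 0.712177
alpha = 1.333333 * 0.712177
= 0.9496


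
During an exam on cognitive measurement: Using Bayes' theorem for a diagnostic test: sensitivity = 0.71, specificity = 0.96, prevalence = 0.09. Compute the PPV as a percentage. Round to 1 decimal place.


PPV = (sens * prev) / (sens * prev + (1-spec) * (1-prev))
Numerator = 0.71 * 0.09 = 0.0639
P(positive and no disease) = (1 - spec) * (1 - prev) = (1 - 0.96) * (1 - 0.09) = 0.0364
Denominator = 0.0639 + 0.0364 = 0.1003
PPV = 0.0639 / 0.1003 = 0.637089
As percentage = 63.7


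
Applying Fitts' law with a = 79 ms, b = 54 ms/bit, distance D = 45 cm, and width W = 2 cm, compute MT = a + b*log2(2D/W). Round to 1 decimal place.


MT = 79 + 54 * log2(2*45/2)
2D/W = 45.0
log2(45.0) = 5.4919
MT = 79 + 54 * 5.4919
= 375.6 ms


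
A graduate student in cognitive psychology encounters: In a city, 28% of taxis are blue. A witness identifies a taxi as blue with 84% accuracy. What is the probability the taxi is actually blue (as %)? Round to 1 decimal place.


P(blue | says blue) = P(says blue | blue)*P(blue) / [P(says blue | blue)*P(blue) + P(says blue | not blue)*P(not blue)]
Numerator = 0.84 * 0.28 = 0.2352
False identification = 0.16 * 0.72 = 0.1152
P = 0.2352 / (0.2352 + 0.1152)
= 0.2352 / 0.3504
As percentage = 67.1


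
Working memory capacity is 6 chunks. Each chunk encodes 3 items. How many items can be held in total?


Total items = chunks * items_per_chunk
= 6 * 3
= 18


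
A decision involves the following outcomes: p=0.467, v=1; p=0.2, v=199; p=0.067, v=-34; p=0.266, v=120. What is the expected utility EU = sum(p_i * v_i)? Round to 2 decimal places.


EU = sum(p_i * v_i)
0.467 * 1 = 0.467
0.2 * 199 = 39.8
0.067 * -34 = -2.278
0.266 * 120 = 31.92
EU = 0.467 + 39.8 + -2.278 + 31.92
= 69.91


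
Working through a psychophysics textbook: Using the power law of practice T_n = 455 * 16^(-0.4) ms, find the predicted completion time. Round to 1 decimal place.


T_n = 455 * 16^(-0.4)
16^(-0.4) = 0.329877
T_n = 455 * 0.329877
= 150.1 ms


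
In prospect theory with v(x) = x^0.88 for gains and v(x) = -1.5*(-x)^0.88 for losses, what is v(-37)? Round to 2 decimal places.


Since x = -37 < 0, use v(x) = -lambda*(-x)^alpha
(-x) = 37
37^0.88 = 23.9893
v(-37) = -1.5 * 23.9893
= -35.98


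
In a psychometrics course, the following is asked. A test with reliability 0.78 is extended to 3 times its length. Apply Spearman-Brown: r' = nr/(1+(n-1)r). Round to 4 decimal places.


r_new = n*r / (1 + (n-1)*r)
Numerator = 3 * 0.78 = 2.34
Denominator = 1 + 2 * 0.78 = 2.56
r_new = 2.34 / 2.56
= 0.9141


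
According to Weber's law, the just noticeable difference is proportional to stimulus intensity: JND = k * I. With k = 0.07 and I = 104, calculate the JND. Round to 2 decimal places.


JND = k * I
JND = 0.07 * 104
= 7.28


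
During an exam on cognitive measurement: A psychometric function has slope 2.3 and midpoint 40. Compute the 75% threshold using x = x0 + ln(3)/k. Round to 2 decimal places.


At P = 0.75: 0.75 = 1/(1 + e^(-k*(x-x0)))
Solving: e^(-k*(x-x0)) = 1/3
x = x0 + ln(3)/k
ln(3) = 1.0986
x = 40 + 1.0986/2.3
= 40 + 0.4777
= 40.48


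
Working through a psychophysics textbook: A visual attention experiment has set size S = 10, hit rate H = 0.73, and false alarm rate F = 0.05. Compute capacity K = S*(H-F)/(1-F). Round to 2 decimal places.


K = S * (H - F) / (1 - F)
H - F = 0.68
1 - F = 0.95
K = 10 * 0.68 / 0.95
= 7.16


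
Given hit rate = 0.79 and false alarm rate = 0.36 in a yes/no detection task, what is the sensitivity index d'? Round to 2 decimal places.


d' = z(HR) - z(FAR)
z(0.79) = 0.8064
z(0.36) = -0.3585
d' = 0.8064 - -0.3585
= 1.16


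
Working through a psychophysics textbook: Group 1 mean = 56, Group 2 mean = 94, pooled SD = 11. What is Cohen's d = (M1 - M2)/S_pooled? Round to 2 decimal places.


Cohen's d = (M1 - M2) / S_pooled
= (56 - 94) / 11
= -38 / 11
= -3.45


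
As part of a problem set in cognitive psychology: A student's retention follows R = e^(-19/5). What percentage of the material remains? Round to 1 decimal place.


R = e^(-t/S)
-t/S = -19/5 = -3.8
R = e^(-3.8) = 0.022371
Percentage = 0.022371 * 100
= 2.2


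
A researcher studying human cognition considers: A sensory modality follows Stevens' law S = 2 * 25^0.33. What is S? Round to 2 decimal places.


S = 2 * 25^0.33
25^0.33 = 2.8928
S = 2 * 2.8928
= 5.79


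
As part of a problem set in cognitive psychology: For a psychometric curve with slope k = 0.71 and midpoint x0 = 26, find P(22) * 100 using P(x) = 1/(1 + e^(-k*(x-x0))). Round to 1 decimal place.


P(x) = 1/(1 + e^(-0.71*(22 - 26)))
Exponent = -0.71 * -4 = 2.84
e^(2.84) = 17.115766
P = 1/(1 + 17.115766) = 0.055201
Percentage = 5.5


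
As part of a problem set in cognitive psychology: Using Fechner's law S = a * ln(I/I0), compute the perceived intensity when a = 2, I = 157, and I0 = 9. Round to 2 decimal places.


S = 2 * ln(157/9)
I/I0 = 17.444444
ln(17.444444) = 2.859
S = 2 * 2.859
= 5.72


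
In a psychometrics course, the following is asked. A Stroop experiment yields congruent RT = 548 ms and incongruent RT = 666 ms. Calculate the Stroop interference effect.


Stroop effect = RT(incongruent) - RT(congruent)
= 666 - 548
= 118 ms


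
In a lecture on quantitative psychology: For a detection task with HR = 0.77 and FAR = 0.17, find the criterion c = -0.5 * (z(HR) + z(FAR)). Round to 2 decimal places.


c = -0.5 * (z(HR) + z(FAR))
z(0.77) = 0.7388
z(0.17) = -0.9542
c = -0.5 * (0.7388 + -0.9542)
= -0.5 * -0.2154
= 0.11


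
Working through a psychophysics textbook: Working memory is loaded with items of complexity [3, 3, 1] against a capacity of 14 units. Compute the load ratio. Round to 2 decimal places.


Total complexity = 3 + 3 + 1 = 7
Load = total / capacity = 7 / 14
= 0.50


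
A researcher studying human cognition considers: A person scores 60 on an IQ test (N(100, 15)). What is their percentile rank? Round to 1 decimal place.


z = (IQ - mean) / SD
z = (60 - 100) / 15 = -2.6667
Percentile = Phi(-2.6667) * 100
Phi(-2.6667) = 0.00383
= 0.4


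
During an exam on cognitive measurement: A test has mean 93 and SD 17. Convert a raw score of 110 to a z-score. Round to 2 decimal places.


z = (X - mu) / sigma
= (110 - 93) / 17
= 17 / 17
= 1.00


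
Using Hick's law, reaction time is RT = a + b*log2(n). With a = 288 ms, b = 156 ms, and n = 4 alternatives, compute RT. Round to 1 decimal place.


RT = 288 + 156 * log2(4)
log2(4) = 2.0
RT = 288 + 156 * 2.0
= 288 + 312.0
= 600.0 ms


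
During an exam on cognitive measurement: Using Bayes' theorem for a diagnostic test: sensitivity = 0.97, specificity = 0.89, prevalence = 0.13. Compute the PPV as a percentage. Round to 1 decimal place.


PPV = (sens * prev) / (sens * prev + (1-spec) * (1-prev))
Numerator = 0.97 * 0.13 = 0.1261
P(positive and no disease) = (1 - spec) * (1 - prev) = (1 - 0.89) * (1 - 0.13) = 0.0957
Denominator = 0.1261 + 0.0957 = 0.2218
PPV = 0.1261 / 0.2218 = 0.56853
As percentage = 56.9


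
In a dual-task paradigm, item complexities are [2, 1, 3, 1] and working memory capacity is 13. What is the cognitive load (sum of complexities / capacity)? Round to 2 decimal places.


Total complexity = 2 + 1 + 3 + 1 = 7
Load = total / capacity = 7 / 13
= 0.54


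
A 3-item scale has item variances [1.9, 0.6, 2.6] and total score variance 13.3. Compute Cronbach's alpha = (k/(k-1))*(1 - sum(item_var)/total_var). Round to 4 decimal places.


alpha = (k/(k-1)) * (1 - sum(s_i^2)/s_total^2)
sum(item variances) = 5.1
k/(k-1) = 3/2 = 1.5
1 - 5.1/13.3 = 1 - 0.383459 = 0.616541
alpha = 1.5 * 0.616541
= 0.9248


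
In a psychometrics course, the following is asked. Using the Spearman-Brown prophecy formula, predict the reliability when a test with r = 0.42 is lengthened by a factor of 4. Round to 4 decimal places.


r_new = n*r / (1 + (n-1)*r)
Numerator = 4 * 0.42 = 1.68
Denominator = 1 + 3 * 0.42 = 2.26
r_new = 1.68 / 2.26
= 0.7434


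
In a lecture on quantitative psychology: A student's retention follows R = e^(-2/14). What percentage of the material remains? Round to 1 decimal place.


R = e^(-t/S)
-t/S = -2/14 = -0.142857
R = e^(-0.142857) = 0.866878
Percentage = 0.866878 * 100
= 86.7


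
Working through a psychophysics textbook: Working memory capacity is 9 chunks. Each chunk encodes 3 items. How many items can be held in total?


Total items = chunks * items_per_chunk
= 9 * 3
= 27


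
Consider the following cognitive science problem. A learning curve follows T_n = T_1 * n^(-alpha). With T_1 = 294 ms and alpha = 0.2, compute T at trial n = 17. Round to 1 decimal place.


T_n = 294 * 17^(-0.2)
17^(-0.2) = 0.567427
T_n = 294 * 0.567427
= 166.8 ms


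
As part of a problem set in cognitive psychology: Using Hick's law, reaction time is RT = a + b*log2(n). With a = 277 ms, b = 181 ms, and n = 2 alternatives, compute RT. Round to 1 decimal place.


RT = 277 + 181 * log2(2)
log2(2) = 1.0
RT = 277 + 181 * 1.0
= 277 + 181.0
= 458.0 ms


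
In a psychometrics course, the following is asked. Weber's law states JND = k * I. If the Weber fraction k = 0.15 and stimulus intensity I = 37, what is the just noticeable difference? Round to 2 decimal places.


JND = k * I
JND = 0.15 * 37
= 5.55


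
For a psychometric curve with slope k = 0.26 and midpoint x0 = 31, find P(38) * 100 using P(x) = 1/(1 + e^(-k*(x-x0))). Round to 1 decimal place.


P(x) = 1/(1 + e^(-0.26*(38 - 31)))
Exponent = -0.26 * 7 = -1.82
e^(-1.82) = 0.162026
P = 1/(1 + 0.162026) = 0.860566
Percentage = 86.1


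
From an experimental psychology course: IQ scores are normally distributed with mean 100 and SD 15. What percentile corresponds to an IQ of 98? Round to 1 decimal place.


z = (IQ - mean) / SD
z = (98 - 100) / 15 = -0.1333
Percentile = Phi(-0.1333) * 100
Phi(-0.1333) = 0.446978
= 44.7


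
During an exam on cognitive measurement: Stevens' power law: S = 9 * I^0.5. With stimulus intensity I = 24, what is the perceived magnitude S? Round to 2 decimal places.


S = 9 * 24^0.5
24^0.5 = 4.899
S = 9 * 4.899
= 44.09


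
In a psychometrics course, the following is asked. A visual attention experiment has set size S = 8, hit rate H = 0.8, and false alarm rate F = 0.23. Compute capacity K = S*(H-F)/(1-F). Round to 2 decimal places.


K = S * (H - F) / (1 - F)
H - F = 0.57
1 - F = 0.77
K = 8 * 0.57 / 0.77
= 5.92


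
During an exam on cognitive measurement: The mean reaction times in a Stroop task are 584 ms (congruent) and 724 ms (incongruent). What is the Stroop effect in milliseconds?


Stroop effect = RT(incongruent) - RT(congruent)
= 724 - 584
= 140 ms


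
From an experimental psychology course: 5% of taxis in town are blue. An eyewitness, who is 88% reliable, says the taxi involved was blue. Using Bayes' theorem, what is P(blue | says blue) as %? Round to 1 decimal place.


P(blue | says blue) = P(says blue | blue)*P(blue) / [P(says blue | blue)*P(blue) + P(says blue | not blue)*P(not blue)]
Numerator = 0.88 * 0.05 = 0.044
False identification = 0.12 * 0.95 = 0.114
P = 0.044 / (0.044 + 0.114)
= 0.044 / 0.158
As percentage = 27.8


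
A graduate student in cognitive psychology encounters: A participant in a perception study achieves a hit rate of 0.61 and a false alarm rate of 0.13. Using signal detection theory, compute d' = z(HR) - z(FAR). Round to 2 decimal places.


d' = z(HR) - z(FAR)
z(0.61) = 0.2793
z(0.13) = -1.1264
d' = 0.2793 - -1.1264
= 1.41


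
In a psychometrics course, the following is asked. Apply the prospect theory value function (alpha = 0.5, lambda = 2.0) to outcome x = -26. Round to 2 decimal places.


Since x = -26 < 0, use v(x) = -lambda*(-x)^alpha
(-x) = 26
26^0.5 = 5.099
v(-26) = -2.0 * 5.099
= -10.20


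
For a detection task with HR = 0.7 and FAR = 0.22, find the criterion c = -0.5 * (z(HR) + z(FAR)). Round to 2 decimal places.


c = -0.5 * (z(HR) + z(FAR))
z(0.7) = 0.5244
z(0.22) = -0.7722
c = -0.5 * (0.5244 + -0.7722)
= -0.5 * -0.2478
= 0.12


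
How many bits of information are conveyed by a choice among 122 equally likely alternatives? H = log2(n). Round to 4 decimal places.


H = log2(n)
H = log2(122)
= 6.9307


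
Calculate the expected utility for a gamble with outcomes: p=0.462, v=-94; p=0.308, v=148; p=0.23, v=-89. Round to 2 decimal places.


EU = sum(p_i * v_i)
0.462 * -94 = -43.428
0.308 * 148 = 45.584
0.23 * -89 = -20.47
EU = -43.428 + 45.584 + -20.47
= -18.31


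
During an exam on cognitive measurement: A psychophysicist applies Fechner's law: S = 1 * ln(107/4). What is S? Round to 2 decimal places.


S = 1 * ln(107/4)
I/I0 = 26.75
ln(26.75) = 3.2865
S = 1 * 3.2865
= 3.29


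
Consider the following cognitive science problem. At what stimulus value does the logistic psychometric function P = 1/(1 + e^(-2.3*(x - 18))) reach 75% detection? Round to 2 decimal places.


At P = 0.75: 0.75 = 1/(1 + e^(-k*(x-x0)))
Solving: e^(-k*(x-x0)) = 1/3
x = x0 + ln(3)/k
ln(3) = 1.0986
x = 18 + 1.0986/2.3
= 18 + 0.4777
= 18.48


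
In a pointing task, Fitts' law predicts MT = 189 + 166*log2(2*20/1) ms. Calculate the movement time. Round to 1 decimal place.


MT = 189 + 166 * log2(2*20/1)
2D/W = 40.0
log2(40.0) = 5.3219
MT = 189 + 166 * 5.3219
= 1072.4 ms


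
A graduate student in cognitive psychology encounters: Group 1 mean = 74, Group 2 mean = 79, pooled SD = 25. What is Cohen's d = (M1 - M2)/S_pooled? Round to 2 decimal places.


Cohen's d = (M1 - M2) / S_pooled
= (74 - 79) / 25
= -5 / 25
= -0.20


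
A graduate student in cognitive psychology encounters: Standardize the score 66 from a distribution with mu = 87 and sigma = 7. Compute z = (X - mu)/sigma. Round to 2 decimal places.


z = (X - mu) / sigma
= (66 - 87) / 7
= -21 / 7
= -3.00


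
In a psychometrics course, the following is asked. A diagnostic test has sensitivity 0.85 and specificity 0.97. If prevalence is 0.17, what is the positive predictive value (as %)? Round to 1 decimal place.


PPV = (sens * prev) / (sens * prev + (1-spec) * (1-prev))
Numerator = 0.85 * 0.17 = 0.1445
P(positive and no disease) = (1 - spec) * (1 - prev) = (1 - 0.97) * (1 - 0.17) = 0.0249
Denominator = 0.1445 + 0.0249 = 0.1694
PPV = 0.1445 / 0.1694 = 0.853011
As percentage = 85.3


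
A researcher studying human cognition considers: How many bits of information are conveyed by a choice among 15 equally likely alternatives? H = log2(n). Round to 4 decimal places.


H = log2(n)
H = log2(15)
= 3.9069


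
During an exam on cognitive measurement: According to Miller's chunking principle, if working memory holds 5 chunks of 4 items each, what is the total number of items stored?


Total items = chunks * items_per_chunk
= 5 * 4
= 20


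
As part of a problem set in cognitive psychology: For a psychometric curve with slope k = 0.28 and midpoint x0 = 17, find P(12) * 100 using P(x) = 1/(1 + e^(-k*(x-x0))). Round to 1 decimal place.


P(x) = 1/(1 + e^(-0.28*(12 - 17)))
Exponent = -0.28 * -5 = 1.4
e^(1.4) = 4.0552
P = 1/(1 + 4.0552) = 0.197816
Percentage = 19.8


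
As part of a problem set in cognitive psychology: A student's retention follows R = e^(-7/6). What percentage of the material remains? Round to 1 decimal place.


R = e^(-t/S)
-t/S = -7/6 = -1.166667
R = e^(-1.166667) = 0.311403
Percentage = 0.311403 * 100
= 31.1


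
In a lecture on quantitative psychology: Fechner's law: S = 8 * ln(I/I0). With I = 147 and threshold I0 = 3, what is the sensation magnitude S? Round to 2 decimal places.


S = 8 * ln(147/3)
I/I0 = 49.0
ln(49.0) = 3.8918
S = 8 * 3.8918
= 31.13


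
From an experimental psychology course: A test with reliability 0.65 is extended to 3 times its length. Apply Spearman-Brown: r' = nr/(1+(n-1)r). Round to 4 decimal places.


r_new = n*r / (1 + (n-1)*r)
Numerator = 3 * 0.65 = 1.95
Denominator = 1 + 2 * 0.65 = 2.3
r_new = 1.95 / 2.3
= 0.8478


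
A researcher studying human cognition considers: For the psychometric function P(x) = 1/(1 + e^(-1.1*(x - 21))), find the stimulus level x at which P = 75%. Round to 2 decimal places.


At P = 0.75: 0.75 = 1/(1 + e^(-k*(x-x0)))
Solving: e^(-k*(x-x0)) = 1/3
x = x0 + ln(3)/k
ln(3) = 1.0986
x = 21 + 1.0986/1.1
= 21 + 0.9987
= 22.00


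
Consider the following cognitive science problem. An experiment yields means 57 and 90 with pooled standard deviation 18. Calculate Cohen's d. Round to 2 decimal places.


Cohen's d = (M1 - M2) / S_pooled
= (57 - 90) / 18
= -33 / 18
= -1.83


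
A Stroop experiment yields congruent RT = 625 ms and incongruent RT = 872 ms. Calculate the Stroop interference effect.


Stroop effect = RT(incongruent) - RT(congruent)
= 872 - 625
= 247 ms


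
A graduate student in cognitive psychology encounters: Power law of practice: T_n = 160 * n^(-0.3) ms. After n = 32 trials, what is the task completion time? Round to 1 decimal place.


T_n = 160 * 32^(-0.3)
32^(-0.3) = 0.353553
T_n = 160 * 0.353553
= 56.6 ms


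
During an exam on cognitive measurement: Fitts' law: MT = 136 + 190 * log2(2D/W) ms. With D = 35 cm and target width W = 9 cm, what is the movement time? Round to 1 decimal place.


MT = 136 + 190 * log2(2*35/9)
2D/W = 7.777778
log2(7.777778) = 2.9594
MT = 136 + 190 * 2.9594
= 698.3 ms


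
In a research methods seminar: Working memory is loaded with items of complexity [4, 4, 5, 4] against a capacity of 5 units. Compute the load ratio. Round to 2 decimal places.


Total complexity = 4 + 4 + 5 + 4 = 17
Load = total / capacity = 17 / 5
= 3.40


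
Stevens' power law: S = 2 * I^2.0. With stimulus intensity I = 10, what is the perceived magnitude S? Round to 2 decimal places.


S = 2 * 10^2.0
10^2.0 = 100.0
S = 2 * 100.0
= 200.00


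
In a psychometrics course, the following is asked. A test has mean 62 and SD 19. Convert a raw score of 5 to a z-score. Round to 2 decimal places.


z = (X - mu) / sigma
= (5 - 62) / 19
= -57 / 19
= -3.00


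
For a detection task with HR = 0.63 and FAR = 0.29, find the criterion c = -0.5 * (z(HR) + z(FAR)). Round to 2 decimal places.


c = -0.5 * (z(HR) + z(FAR))
z(0.63) = 0.3319
z(0.29) = -0.5534
c = -0.5 * (0.3319 + -0.5534)
= -0.5 * -0.2215
= 0.11


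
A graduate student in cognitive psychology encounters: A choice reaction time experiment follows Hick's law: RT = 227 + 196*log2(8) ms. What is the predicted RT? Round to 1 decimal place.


RT = 227 + 196 * log2(8)
log2(8) = 3.0
RT = 227 + 196 * 3.0
= 227 + 588.0
= 815.0 ms


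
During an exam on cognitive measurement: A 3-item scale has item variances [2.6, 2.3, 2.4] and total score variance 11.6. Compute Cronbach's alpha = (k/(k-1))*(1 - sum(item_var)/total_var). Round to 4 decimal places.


alpha = (k/(k-1)) * (1 - sum(s_i^2)/s_total^2)
sum(item variances) = 7.3
k/(k-1) = 3/2 = 1.5
1 - 7.3/11.6 = 1 - 0.62931 = 0.37069
alpha = 1.5 * 0.37069
= 0.5560


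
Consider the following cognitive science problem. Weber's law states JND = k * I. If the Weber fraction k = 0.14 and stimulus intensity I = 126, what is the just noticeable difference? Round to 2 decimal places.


JND = k * I
JND = 0.14 * 126
= 17.64


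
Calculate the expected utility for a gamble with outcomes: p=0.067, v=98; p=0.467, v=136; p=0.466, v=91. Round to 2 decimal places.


EU = sum(p_i * v_i)
0.067 * 98 = 6.566
0.467 * 136 = 63.512
0.466 * 91 = 42.406
EU = 6.566 + 63.512 + 42.406
= 112.48


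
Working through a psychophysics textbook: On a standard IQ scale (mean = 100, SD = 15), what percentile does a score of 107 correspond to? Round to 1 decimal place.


z = (IQ - mean) / SD
z = (107 - 100) / 15 = 0.4667
Percentile = Phi(0.4667) * 100
Phi(0.4667) = 0.679643
= 68.0


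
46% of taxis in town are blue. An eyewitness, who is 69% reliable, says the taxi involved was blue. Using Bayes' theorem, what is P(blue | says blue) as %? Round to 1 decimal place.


P(blue | says blue) = P(says blue | blue)*P(blue) / [P(says blue | blue)*P(blue) + P(says blue | not blue)*P(not blue)]
Numerator = 0.69 * 0.46 = 0.3174
False identification = 0.31 * 0.54 = 0.1674
P = 0.3174 / (0.3174 + 0.1674)
= 0.3174 / 0.4848
As percentage = 65.5


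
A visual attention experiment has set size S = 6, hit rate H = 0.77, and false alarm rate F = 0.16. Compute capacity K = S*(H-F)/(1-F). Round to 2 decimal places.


K = S * (H - F) / (1 - F)
H - F = 0.61
1 - F = 0.84
K = 6 * 0.61 / 0.84
= 4.36


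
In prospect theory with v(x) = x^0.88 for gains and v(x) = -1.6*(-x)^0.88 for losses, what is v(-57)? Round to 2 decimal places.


Since x = -57 < 0, use v(x) = -lambda*(-x)^alpha
(-x) = 57
57^0.88 = 35.0889
v(-57) = -1.6 * 35.0889
= -56.14


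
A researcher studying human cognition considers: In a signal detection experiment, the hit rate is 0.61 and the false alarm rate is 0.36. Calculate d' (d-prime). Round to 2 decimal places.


d' = z(HR) - z(FAR)
z(0.61) = 0.2793
z(0.36) = -0.3585
d' = 0.2793 - -0.3585
= 0.64


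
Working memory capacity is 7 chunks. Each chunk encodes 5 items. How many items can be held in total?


Total items = chunks * items_per_chunk
= 7 * 5
= 35


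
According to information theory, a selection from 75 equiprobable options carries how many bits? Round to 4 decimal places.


H = log2(n)
H = log2(75)
= 6.2288


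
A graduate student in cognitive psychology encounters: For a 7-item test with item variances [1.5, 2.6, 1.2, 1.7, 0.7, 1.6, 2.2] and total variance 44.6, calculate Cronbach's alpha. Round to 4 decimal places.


alpha = (k/(k-1)) * (1 - sum(s_i^2)/s_total^2)
sum(item variances) = 11.5
k/(k-1) = 7/6 = 1.166667
1 - 11.5/44.6 = 1 - 0.257848 = 0.742152
alpha = 1.166667 * 0.742152
= 0.8658


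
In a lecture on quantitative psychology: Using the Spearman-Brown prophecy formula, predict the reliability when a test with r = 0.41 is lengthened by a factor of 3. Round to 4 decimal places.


r_new = n*r / (1 + (n-1)*r)
Numerator = 3 * 0.41 = 1.23
Denominator = 1 + 2 * 0.41 = 1.82
r_new = 1.23 / 1.82
= 0.6758
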